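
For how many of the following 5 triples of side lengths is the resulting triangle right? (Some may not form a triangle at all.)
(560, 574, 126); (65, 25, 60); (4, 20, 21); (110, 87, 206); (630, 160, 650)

3

(560,574,126): 126²+560² = 329476 = 574² → right
(65,25,60): 25²+60² = 4225 = 65² → right
(4,20,21): 4²+20² = 416 < 441 = 21² → obtuse
(110,87,206): 87+110 ≤ 206, not a triangle
(630,160,650): 160²+630² = 422500 = 650² → right
3 of the 5 are right.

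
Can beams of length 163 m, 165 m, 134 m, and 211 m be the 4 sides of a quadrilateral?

A quadrilateral exists iff every side is shorter than the sum of the others — equivalently, the longest side is less than the sum of the rest.
Longest side 211 < 462 (sum of the remaining 3), so yes.

Yes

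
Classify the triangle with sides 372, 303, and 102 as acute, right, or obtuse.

obtuse

Compare the square of the longest side to the sum of squares of the other two: 102² + 303² = 102213 < 138384 = 372².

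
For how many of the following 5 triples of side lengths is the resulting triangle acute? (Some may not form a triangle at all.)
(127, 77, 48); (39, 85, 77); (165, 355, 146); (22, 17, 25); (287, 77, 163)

2

(127,77,48): 48+77 ≤ 127, not a triangle
(39,85,77): 39²+77² = 7450 > 7225 = 85² → acute
(165,355,146): 146+165 ≤ 355, not a triangle
(22,17,25): 17²+22² = 773 > 625 = 25² → acute
(287,77,163): 77+163 ≤ 287, not a triangle
2 of the 5 are acute.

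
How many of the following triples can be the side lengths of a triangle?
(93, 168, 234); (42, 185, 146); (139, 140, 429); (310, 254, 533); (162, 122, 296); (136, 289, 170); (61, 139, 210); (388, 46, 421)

5

(93,168,234): 93+168 > 234 → valid
(42,146,185): 42+146 > 185 → valid
(139,140,429): 139+140 ≤ 429 → not valid
(254,310,533): 254+310 > 533 → valid
(122,162,296): 122+162 ≤ 296 → not valid
(136,170,289): 136+170 > 289 → valid
(61,139,210): 61+139 ≤ 210 → not valid
(46,388,421): 46+388 > 421 → valid
5 of the 8 triples form a triangle.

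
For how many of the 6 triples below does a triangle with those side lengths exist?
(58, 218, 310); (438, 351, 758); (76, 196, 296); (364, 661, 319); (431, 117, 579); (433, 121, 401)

3

(58,218,310): 58+218 ≤ 310 → not valid
(351,438,758): 351+438 > 758 → valid
(76,196,296): 76+196 ≤ 296 → not valid
(319,364,661): 319+364 > 661 → valid
(117,431,579): 117+431 ≤ 579 → not valid
(121,401,433): 121+401 > 433 → valid
3 of the 6 triples form a triangle.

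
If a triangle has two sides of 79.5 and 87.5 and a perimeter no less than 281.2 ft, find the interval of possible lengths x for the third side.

Triangle inequality alone gives 8.0 < x < 167.0.
The perimeter condition gives x ≥ 281.2 − 79.5 − 87.5 = 114.2.
Intersecting the two: 114.2 ≤ x < 167.0.

114.2 ≤ x < 167.0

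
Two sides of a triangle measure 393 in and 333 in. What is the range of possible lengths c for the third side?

By the triangle inequality, c must be less than 393 + 333 = 726 and greater than |393 − 333| = 60.

60 < c < 726 (in)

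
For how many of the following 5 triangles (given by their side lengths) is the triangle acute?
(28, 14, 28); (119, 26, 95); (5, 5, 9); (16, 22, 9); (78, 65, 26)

1

(28,14,28): 14²+28² = 980 > 784 = 28² → acute
(119,26,95): 26²+95² = 9701 < 14161 = 119² → obtuse
(5,5,9): 5²+5² = 50 < 81 = 9² → obtuse
(16,22,9): 9²+16² = 337 < 484 = 22² → obtuse
(78,65,26): 26²+65² = 4901 < 6084 = 78² → obtuse
1 of the 5 is acute.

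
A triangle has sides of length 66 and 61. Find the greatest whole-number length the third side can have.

126

The third side must be strictly less than 66 + 61 = 127.
The largest integer below 127 is 126.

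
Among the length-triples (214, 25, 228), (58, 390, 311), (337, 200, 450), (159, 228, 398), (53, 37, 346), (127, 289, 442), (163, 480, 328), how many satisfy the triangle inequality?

(25,214,228): 25+214 > 228 → valid
(58,311,390): 58+311 ≤ 390 → not valid
(200,337,450): 200+337 > 450 → valid
(159,228,398): 159+228 ≤ 398 → not valid
(37,53,346): 37+53 ≤ 346 → not valid
(127,289,442): 127+289 ≤ 442 → not valid
(163,328,480): 163+328 > 480 → valid
3 of the 7 triples form a triangle.

3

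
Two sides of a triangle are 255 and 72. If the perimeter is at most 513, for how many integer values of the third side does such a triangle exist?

Triangle inequality: 183 < x < 327. Perimeter ≤ 513 gives x ≤ 513 − 255 − 72 = 186.
So 183 < x ≤ 186; integers 184 through 186: 3 values.

3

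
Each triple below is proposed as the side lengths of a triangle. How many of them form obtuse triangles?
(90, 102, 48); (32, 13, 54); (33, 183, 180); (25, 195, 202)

(90,102,48): 48²+90² = 10404 = 102² → right
(32,13,54): 13+32 ≤ 54, not a triangle
(33,183,180): 33²+180² = 33489 = 183² → right
(25,195,202): 25²+195² = 38650 < 40804 = 202² → obtuse
1 of the 4 is obtuse.

1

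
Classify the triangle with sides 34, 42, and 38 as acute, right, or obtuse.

acute

Compare the square of the longest side to the sum of squares of the other two: 34² + 38² = 2600 > 1764 = 42².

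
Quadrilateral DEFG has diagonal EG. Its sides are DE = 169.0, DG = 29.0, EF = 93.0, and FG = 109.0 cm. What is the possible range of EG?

From triangle DEG: |169.0 − 29.0| < EG < 169.0 + 29.0, i.e. 140.0 < EG < 198.0.
From triangle FEG: 16.0 < EG < 202.0.
Both must hold, so EG lies in the intersection.

140.0 < EG < 198.0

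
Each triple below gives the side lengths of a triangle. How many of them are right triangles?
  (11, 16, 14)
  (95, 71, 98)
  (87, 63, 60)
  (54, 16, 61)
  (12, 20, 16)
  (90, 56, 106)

3

(11,16,14): 11²+14² = 317 > 256 = 16² → acute
(95,71,98): 71²+95² = 14066 > 9604 = 98² → acute
(87,63,60): 60²+63² = 7569 = 87² → right
(54,16,61): 16²+54² = 3172 < 3721 = 61² → obtuse
(12,20,16): 12²+16² = 400 = 20² → right
(90,56,106): 56²+90² = 11236 = 106² → right
3 of the 6 are right.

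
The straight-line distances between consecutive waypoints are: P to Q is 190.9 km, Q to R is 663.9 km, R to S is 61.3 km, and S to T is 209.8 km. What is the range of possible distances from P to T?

201.9 ≤ PT ≤ 1125.9 km

The maximum is all hops collinear in one direction: 190.9 + 663.9 + 61.3 + 209.8 = 1125.9.
The longest hop is 663.9; the others sum to 462.0. Folding the others back against it leaves at least 663.9 − 462.0 = 201.9.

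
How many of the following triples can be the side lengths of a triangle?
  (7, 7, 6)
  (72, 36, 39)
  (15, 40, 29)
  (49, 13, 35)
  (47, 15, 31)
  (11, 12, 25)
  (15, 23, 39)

(6,7,7): 6+7 > 7 → valid
(36,39,72): 36+39 > 72 → valid
(15,29,40): 15+29 > 40 → valid
(13,35,49): 13+35 ≤ 49 → not valid
(15,31,47): 15+31 ≤ 47 → not valid
(11,12,25): 11+12 ≤ 25 → not valid
(15,23,39): 15+23 ≤ 39 → not valid
3 of the 7 triples form a triangle.

3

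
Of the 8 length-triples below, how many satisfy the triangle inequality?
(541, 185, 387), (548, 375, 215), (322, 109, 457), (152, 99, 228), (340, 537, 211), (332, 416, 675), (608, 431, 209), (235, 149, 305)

7

(185,387,541): 185+387 > 541 → valid
(215,375,548): 215+375 > 548 → valid
(109,322,457): 109+322 ≤ 457 → not valid
(99,152,228): 99+152 > 228 → valid
(211,340,537): 211+340 > 537 → valid
(332,416,675): 332+416 > 675 → valid
(209,431,608): 209+431 > 608 → valid
(149,235,305): 149+235 > 305 → valid
7 of the 8 triples form a triangle.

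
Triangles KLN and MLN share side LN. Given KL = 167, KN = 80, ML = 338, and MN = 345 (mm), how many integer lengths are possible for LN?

159

From triangle KLN: 87 < LN < 247.
From triangle MLN: 7 < LN < 683.
Intersection: 87 < LN < 247, so integers 88 through 246: 159 values.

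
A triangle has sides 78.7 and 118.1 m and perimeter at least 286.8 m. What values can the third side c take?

Triangle inequality alone gives 39.4 < c < 196.8.
The perimeter condition gives c ≥ 286.8 − 78.7 − 118.1 = 90.0.
Intersecting the two: 90.0 ≤ c < 196.8.

90.0 ≤ c < 196.8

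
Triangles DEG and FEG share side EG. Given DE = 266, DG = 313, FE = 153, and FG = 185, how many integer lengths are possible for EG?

290

From triangle DEG: 47 < EG < 579.
From triangle FEG: 32 < EG < 338.
Intersection: 47 < EG < 338, so integers 48 through 337: 290 values.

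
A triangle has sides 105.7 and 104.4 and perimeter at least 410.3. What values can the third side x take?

Triangle inequality alone gives 1.3 < x < 210.1.
The perimeter condition gives x ≥ 410.3 − 105.7 − 104.4 = 200.2.
Intersecting the two: 200.2 ≤ x < 210.1.

200.2 ≤ x < 210.1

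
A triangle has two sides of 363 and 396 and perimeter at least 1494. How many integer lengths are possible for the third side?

Triangle inequality: 33 < x < 759. Perimeter ≥ 1494 gives x ≥ 1494 − 363 − 396 = 735.
So 735 ≤ x < 759; integers 735 through 758: 24 values.

24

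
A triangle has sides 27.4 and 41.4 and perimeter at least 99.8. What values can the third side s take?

Triangle inequality alone gives 14.0 < s < 68.8.
The perimeter condition gives s ≥ 99.8 − 27.4 − 41.4 = 31.0.
Intersecting the two: 31.0 ≤ s < 68.8.

31.0 ≤ s < 68.8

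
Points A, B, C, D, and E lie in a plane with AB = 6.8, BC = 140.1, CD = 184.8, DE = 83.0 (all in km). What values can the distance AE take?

0 ≤ AE ≤ 414.7 km

The maximum is all hops collinear in one direction: 6.8 + 140.1 + 184.8 + 83.0 = 414.7.
The longest hop is 184.8; the others sum to 229.9. Since 184.8 ≤ 229.9, the path can fold back on itself completely, so the minimum distance is 0.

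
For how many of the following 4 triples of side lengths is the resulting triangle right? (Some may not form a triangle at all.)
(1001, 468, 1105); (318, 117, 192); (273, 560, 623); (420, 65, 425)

(1001,468,1105): 468²+1001² = 1221025 = 1105² → right
(318,117,192): 117+192 ≤ 318, not a triangle
(273,560,623): 273²+560² = 388129 = 623² → right
(420,65,425): 65²+420² = 180625 = 425² → right
3 of the 4 are right.

3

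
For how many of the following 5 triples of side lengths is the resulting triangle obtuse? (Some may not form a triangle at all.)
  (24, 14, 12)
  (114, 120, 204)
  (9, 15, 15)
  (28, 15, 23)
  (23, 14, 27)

4

(24,14,12): 12²+14² = 340 < 576 = 24² → obtuse
(114,120,204): 114²+120² = 27396 < 41616 = 204² → obtuse
(9,15,15): 9²+15² = 306 > 225 = 15² → acute
(28,15,23): 15²+23² = 754 < 784 = 28² → obtuse
(23,14,27): 14²+23² = 725 < 729 = 27² → obtuse
4 of the 5 are obtuse.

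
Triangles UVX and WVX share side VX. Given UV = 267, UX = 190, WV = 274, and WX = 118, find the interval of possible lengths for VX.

From triangle UVX: |267 − 190| < VX < 267 + 190, i.e. 77 < VX < 457.
From triangle WVX: 156 < VX < 392.
Both must hold, so VX lies in the intersection.

156 < VX < 392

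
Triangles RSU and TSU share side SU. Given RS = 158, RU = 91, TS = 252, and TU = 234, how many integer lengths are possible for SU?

From triangle RSU: 67 < SU < 249.
From triangle TSU: 18 < SU < 486.
Intersection: 67 < SU < 249, so integers 68 through 248: 181 values.

181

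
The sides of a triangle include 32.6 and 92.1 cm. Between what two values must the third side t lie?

59.5 < t < 124.7

By the triangle inequality, t must be less than 32.6 + 92.1 = 124.7 and greater than |32.6 − 92.1| = 59.5.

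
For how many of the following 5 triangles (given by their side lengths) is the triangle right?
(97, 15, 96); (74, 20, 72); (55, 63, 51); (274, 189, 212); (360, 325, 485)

1

(97,15,96): 15²+96² = 9441 > 9409 = 97² → acute
(74,20,72): 20²+72² = 5584 > 5476 = 74² → acute
(55,63,51): 51²+55² = 5626 > 3969 = 63² → acute
(274,189,212): 189²+212² = 80665 > 75076 = 274² → acute
(360,325,485): 325²+360² = 235225 = 485² → right
1 of the 5 is right.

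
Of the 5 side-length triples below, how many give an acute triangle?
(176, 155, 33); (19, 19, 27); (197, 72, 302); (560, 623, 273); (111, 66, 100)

1

(176,155,33): 33²+155² = 25114 < 30976 = 176² → obtuse
(19,19,27): 19²+19² = 722 < 729 = 27² → obtuse
(197,72,302): 72+197 ≤ 302, not a triangle
(560,623,273): 273²+560² = 388129 = 623² → right
(111,66,100): 66²+100² = 14356 > 12321 = 111² → acute
1 of the 5 is acute.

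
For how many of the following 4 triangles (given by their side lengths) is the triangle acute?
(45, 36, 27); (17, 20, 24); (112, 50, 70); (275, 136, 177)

1

(45,36,27): 27²+36² = 2025 = 45² → right
(17,20,24): 17²+20² = 689 > 576 = 24² → acute
(112,50,70): 50²+70² = 7400 < 12544 = 112² → obtuse
(275,136,177): 136²+177² = 49825 < 75625 = 275² → obtuse
1 of the 4 is acute.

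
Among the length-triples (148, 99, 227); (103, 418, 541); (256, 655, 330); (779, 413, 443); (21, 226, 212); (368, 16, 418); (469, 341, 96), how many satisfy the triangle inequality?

(99,148,227): 99+148 > 227 → valid
(103,418,541): 103+418 ≤ 541 → not valid
(256,330,655): 256+330 ≤ 655 → not valid
(413,443,779): 413+443 > 779 → valid
(21,212,226): 21+212 > 226 → valid
(16,368,418): 16+368 ≤ 418 → not valid
(96,341,469): 96+341 ≤ 469 → not valid
3 of the 7 triples form a triangle.

3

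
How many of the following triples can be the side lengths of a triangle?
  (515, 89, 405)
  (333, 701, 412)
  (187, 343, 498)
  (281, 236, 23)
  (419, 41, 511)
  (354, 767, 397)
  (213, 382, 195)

(89,405,515): 89+405 ≤ 515 → not valid
(333,412,701): 333+412 > 701 → valid
(187,343,498): 187+343 > 498 → valid
(23,236,281): 23+236 ≤ 281 → not valid
(41,419,511): 41+419 ≤ 511 → not valid
(354,397,767): 354+397 ≤ 767 → not valid
(195,213,382): 195+213 > 382 → valid
3 of the 7 triples form a triangle.

3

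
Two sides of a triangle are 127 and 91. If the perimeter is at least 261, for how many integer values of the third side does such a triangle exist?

Triangle inequality: 36 < x < 218. Perimeter ≥ 261 gives x ≥ 261 − 127 − 91 = 43.
So 43 ≤ x < 218; integers 43 through 217: 175 values.

175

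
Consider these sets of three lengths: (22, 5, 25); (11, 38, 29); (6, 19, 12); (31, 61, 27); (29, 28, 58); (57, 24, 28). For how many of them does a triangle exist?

2

(5,22,25): 5+22 > 25 → valid
(11,29,38): 11+29 > 38 → valid
(6,12,19): 6+12 ≤ 19 → not valid
(27,31,61): 27+31 ≤ 61 → not valid
(28,29,58): 28+29 ≤ 58 → not valid
(24,28,57): 24+28 ≤ 57 → not valid
2 of the 6 triples form a triangle.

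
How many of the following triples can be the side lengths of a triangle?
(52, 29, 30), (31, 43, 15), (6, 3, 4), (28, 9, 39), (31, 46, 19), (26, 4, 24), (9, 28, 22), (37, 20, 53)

(29,30,52): 29+30 > 52 → valid
(15,31,43): 15+31 > 43 → valid
(3,4,6): 3+4 > 6 → valid
(9,28,39): 9+28 ≤ 39 → not valid
(19,31,46): 19+31 > 46 → valid
(4,24,26): 4+24 > 26 → valid
(9,22,28): 9+22 > 28 → valid
(20,37,53): 20+37 > 53 → valid
7 of the 8 triples form a triangle.

7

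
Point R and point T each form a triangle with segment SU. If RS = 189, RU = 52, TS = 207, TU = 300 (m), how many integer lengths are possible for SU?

From triangle RSU: 137 < SU < 241.
From triangle TSU: 93 < SU < 507.
Intersection: 137 < SU < 241, so integers 138 through 240: 103 values.

103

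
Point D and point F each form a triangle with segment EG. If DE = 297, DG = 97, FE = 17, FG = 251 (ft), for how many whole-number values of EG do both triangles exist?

From triangle DEG: 200 < EG < 394.
From triangle FEG: 234 < EG < 268.
Intersection: 234 < EG < 268, so integers 235 through 267: 33 values.

33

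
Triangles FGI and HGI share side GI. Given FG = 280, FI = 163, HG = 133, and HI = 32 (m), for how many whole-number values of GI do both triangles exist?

47

From triangle FGI: 117 < GI < 443.
From triangle HGI: 101 < GI < 165.
Intersection: 117 < GI < 165, so integers 118 through 164: 47 values.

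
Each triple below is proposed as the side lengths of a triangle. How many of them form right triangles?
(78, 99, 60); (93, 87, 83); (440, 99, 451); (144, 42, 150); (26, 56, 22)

2

(78,99,60): 60²+78² = 9684 < 9801 = 99² → obtuse
(93,87,83): 83²+87² = 14458 > 8649 = 93² → acute
(440,99,451): 99²+440² = 203401 = 451² → right
(144,42,150): 42²+144² = 22500 = 150² → right
(26,56,22): 22+26 ≤ 56, not a triangle
2 of the 5 are right.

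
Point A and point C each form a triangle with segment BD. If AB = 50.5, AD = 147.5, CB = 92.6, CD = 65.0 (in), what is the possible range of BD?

From triangle ABD: |50.5 − 147.5| < BD < 50.5 + 147.5, i.e. 97.0 < BD < 198.0.
From triangle CBD: 27.6 < BD < 157.6.
Both must hold, so BD lies in the intersection.

97.0 < BD < 157.6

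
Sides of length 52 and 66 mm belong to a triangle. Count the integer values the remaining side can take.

The third side lies in the open interval (14, 118).
Integers from 15 to 117 inclusive: 117 − 15 + 1 = 103.

103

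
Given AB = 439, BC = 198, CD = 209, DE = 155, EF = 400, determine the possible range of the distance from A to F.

The maximum is all hops collinear in one direction: 439 + 198 + 209 + 155 + 400 = 1401.
The longest hop is 439; the others sum to 962. Since 439 ≤ 962, the path can fold back on itself completely, so the minimum distance is 0.

0 ≤ AF ≤ 1401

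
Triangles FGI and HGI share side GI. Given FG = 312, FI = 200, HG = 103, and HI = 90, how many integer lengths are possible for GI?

80

From triangle FGI: 112 < GI < 512.
From triangle HGI: 13 < GI < 193.
Intersection: 112 < GI < 193, so integers 113 through 192: 80 values.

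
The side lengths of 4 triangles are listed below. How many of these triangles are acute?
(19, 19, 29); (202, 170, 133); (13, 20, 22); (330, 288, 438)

2

(19,19,29): 19²+19² = 722 < 841 = 29² → obtuse
(202,170,133): 133²+170² = 46589 > 40804 = 202² → acute
(13,20,22): 13²+20² = 569 > 484 = 22² → acute
(330,288,438): 288²+330² = 191844 = 438² → right
2 of the 4 are acute.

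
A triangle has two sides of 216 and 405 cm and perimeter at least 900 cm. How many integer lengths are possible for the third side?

Triangle inequality: 189 < x < 621. Perimeter ≥ 900 gives x ≥ 900 − 216 − 405 = 279.
So 279 ≤ x < 621; integers 279 through 620: 342 values.

342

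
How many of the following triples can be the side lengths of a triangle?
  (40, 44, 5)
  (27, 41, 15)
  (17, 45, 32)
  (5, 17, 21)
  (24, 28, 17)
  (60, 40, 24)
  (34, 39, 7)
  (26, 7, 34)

7

(5,40,44): 5+40 > 44 → valid
(15,27,41): 15+27 > 41 → valid
(17,32,45): 17+32 > 45 → valid
(5,17,21): 5+17 > 21 → valid
(17,24,28): 17+24 > 28 → valid
(24,40,60): 24+40 > 60 → valid
(7,34,39): 7+34 > 39 → valid
(7,26,34): 7+26 ≤ 34 → not valid
7 of the 8 triples form a triangle.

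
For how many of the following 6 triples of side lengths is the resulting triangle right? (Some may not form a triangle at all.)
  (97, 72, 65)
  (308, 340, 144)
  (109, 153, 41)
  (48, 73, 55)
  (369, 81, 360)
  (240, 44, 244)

(97,72,65): 65²+72² = 9409 = 97² → right
(308,340,144): 144²+308² = 115600 = 340² → right
(109,153,41): 41+109 ≤ 153, not a triangle
(48,73,55): 48²+55² = 5329 = 73² → right
(369,81,360): 81²+360² = 136161 = 369² → right
(240,44,244): 44²+240² = 59536 = 244² → right
5 of the 6 are right.

5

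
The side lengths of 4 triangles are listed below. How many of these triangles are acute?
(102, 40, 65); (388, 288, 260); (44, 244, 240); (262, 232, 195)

(102,40,65): 40²+65² = 5825 < 10404 = 102² → obtuse
(388,288,260): 260²+288² = 150544 = 388² → right
(44,244,240): 44²+240² = 59536 = 244² → right
(262,232,195): 195²+232² = 91849 > 68644 = 262² → acute
1 of the 4 is acute.

1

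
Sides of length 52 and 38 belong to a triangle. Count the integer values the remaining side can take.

The third side lies in the open interval (14, 90).
Integers from 15 to 89 inclusive: 89 − 15 + 1 = 75.

75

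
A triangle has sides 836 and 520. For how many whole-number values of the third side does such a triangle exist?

1039

The third side lies in the open interval (316, 1356).
Integers from 317 to 1355 inclusive: 1355 − 317 + 1 = 1039.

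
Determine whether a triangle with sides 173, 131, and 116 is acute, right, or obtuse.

acute

Compare the square of the longest side to the sum of squares of the other two: 116² + 131² = 30617 > 29929 = 173².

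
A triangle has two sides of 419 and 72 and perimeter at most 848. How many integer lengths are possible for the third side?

Triangle inequality: 347 < x < 491. Perimeter ≤ 848 gives x ≤ 848 − 419 − 72 = 357.
So 347 < x ≤ 357; integers 348 through 357: 10 values.

10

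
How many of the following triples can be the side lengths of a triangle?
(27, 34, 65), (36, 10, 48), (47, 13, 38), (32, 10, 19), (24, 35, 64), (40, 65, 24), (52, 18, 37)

2

(27,34,65): 27+34 ≤ 65 → not valid
(10,36,48): 10+36 ≤ 48 → not valid
(13,38,47): 13+38 > 47 → valid
(10,19,32): 10+19 ≤ 32 → not valid
(24,35,64): 24+35 ≤ 64 → not valid
(24,40,65): 24+40 ≤ 65 → not valid
(18,37,52): 18+37 > 52 → valid
2 of the 7 triples form a triangle.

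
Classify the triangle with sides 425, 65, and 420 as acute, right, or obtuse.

right

Compare the square of the longest side to the sum of squares of the other two: 65² + 420² = 180625 = 425².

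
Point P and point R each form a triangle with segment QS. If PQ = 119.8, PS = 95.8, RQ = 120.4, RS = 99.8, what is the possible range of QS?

From triangle PQS: |119.8 − 95.8| < QS < 119.8 + 95.8, i.e. 24.0 < QS < 215.6.
From triangle RQS: 20.6 < QS < 220.2.
Both must hold, so QS lies in the intersection.

24.0 < QS < 215.6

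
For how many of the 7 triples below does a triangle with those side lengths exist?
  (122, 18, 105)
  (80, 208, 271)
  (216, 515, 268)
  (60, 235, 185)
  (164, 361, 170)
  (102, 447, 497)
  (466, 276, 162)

(18,105,122): 18+105 > 122 → valid
(80,208,271): 80+208 > 271 → valid
(216,268,515): 216+268 ≤ 515 → not valid
(60,185,235): 60+185 > 235 → valid
(164,170,361): 164+170 ≤ 361 → not valid
(102,447,497): 102+447 > 497 → valid
(162,276,466): 162+276 ≤ 466 → not valid
4 of the 7 triples form a triangle.

4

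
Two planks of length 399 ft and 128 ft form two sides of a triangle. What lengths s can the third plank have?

271 < s < 527 (ft)

By the triangle inequality, s must be less than 399 + 128 = 527 and greater than |399 − 128| = 271.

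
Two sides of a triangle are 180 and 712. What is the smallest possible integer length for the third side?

The third side must be strictly greater than |180 − 712| = 532.
The smallest integer above 532 is 533.

533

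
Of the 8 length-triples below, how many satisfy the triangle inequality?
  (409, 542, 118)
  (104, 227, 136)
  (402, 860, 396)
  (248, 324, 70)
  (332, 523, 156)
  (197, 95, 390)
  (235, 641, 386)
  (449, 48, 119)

(118,409,542): 118+409 ≤ 542 → not valid
(104,136,227): 104+136 > 227 → valid
(396,402,860): 396+402 ≤ 860 → not valid
(70,248,324): 70+248 ≤ 324 → not valid
(156,332,523): 156+332 ≤ 523 → not valid
(95,197,390): 95+197 ≤ 390 → not valid
(235,386,641): 235+386 ≤ 641 → not valid
(48,119,449): 48+119 ≤ 449 → not valid
1 of the 8 triples forms a triangle.

1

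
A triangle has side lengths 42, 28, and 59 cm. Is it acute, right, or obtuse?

Compare the square of the longest side to the sum of squares of the other two: 28² + 42² = 2548 < 3481 = 59².

obtuse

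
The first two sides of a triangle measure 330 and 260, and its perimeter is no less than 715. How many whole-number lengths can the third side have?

465

Triangle inequality: 70 < x < 590. Perimeter ≥ 715 gives x ≥ 715 − 330 − 260 = 125.
So 125 ≤ x < 590; integers 125 through 589: 465 values.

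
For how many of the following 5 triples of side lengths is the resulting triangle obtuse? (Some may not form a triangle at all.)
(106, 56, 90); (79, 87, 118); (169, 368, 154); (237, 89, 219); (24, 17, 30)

(106,56,90): 56²+90² = 11236 = 106² → right
(79,87,118): 79²+87² = 13810 < 13924 = 118² → obtuse
(169,368,154): 154+169 ≤ 368, not a triangle
(237,89,219): 89²+219² = 55882 < 56169 = 237² → obtuse
(24,17,30): 17²+24² = 865 < 900 = 30² → obtuse
3 of the 5 are obtuse.

3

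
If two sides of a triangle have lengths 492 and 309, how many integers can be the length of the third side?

617

The third side lies in the open interval (183, 801).
Integers from 184 to 800 inclusive: 800 − 184 + 1 = 617.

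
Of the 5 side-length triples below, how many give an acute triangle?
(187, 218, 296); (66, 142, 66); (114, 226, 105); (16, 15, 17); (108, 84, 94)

(187,218,296): 187²+218² = 82493 < 87616 = 296² → obtuse
(66,142,66): 66+66 ≤ 142, not a triangle
(114,226,105): 105+114 ≤ 226, not a triangle
(16,15,17): 15²+16² = 481 > 289 = 17² → acute
(108,84,94): 84²+94² = 15892 > 11664 = 108² → acute
2 of the 5 are acute.

2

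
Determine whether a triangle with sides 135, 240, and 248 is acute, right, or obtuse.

Compare the square of the longest side to the sum of squares of the other two: 135² + 240² = 75825 > 61504 = 248².

acute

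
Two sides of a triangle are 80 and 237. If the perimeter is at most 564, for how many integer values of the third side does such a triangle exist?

90

Triangle inequality: 157 < x < 317. Perimeter ≤ 564 gives x ≤ 564 − 80 − 237 = 247.
So 157 < x ≤ 247; integers 158 through 247: 90 values.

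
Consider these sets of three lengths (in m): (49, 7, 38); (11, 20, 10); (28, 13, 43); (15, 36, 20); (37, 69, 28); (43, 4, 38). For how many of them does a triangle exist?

1

(7,38,49): 7+38 ≤ 49 → not valid
(10,11,20): 10+11 > 20 → valid
(13,28,43): 13+28 ≤ 43 → not valid
(15,20,36): 15+20 ≤ 36 → not valid
(28,37,69): 28+37 ≤ 69 → not valid
(4,38,43): 4+38 ≤ 43 → not valid
1 of the 6 triples forms a triangle.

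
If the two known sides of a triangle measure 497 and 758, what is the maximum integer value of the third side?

1254

The third side must be strictly less than 497 + 758 = 1255.
The largest integer below 1255 is 1254.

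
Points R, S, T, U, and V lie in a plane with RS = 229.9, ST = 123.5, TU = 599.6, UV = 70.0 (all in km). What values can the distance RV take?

The maximum is all hops collinear in one direction: 229.9 + 123.5 + 599.6 + 70.0 = 1023.0.
The longest hop is 599.6; the others sum to 423.4. Folding the others back against it leaves at least 599.6 − 423.4 = 176.2.

176.2 ≤ RV ≤ 1023.0 km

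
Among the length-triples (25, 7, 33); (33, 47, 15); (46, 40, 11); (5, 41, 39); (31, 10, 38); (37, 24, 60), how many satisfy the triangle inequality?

(7,25,33): 7+25 ≤ 33 → not valid
(15,33,47): 15+33 > 47 → valid
(11,40,46): 11+40 > 46 → valid
(5,39,41): 5+39 > 41 → valid
(10,31,38): 10+31 > 38 → valid
(24,37,60): 24+37 > 60 → valid
5 of the 6 triples form a triangle.

5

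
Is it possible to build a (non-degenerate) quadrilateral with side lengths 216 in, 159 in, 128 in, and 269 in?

A quadrilateral exists iff every side is shorter than the sum of the others — equivalently, the longest side is less than the sum of the rest.
Longest side 269 < 503 (sum of the remaining 3), so yes.

Yes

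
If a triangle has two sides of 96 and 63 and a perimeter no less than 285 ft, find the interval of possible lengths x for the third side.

126 ≤ x < 159 ft

Triangle inequality alone gives 33 < x < 159.
The perimeter condition gives x ≥ 285 − 96 − 63 = 126.
Intersecting the two: 126 ≤ x < 159.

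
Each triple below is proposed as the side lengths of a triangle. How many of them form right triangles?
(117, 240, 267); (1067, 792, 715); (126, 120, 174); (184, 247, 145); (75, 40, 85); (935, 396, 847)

5

(117,240,267): 117²+240² = 71289 = 267² → right
(1067,792,715): 715²+792² = 1138489 = 1067² → right
(126,120,174): 120²+126² = 30276 = 174² → right
(184,247,145): 145²+184² = 54881 < 61009 = 247² → obtuse
(75,40,85): 40²+75² = 7225 = 85² → right
(935,396,847): 396²+847² = 874225 = 935² → right
5 of the 6 are right.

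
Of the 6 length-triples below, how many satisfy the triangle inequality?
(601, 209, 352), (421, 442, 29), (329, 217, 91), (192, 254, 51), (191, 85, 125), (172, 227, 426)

(209,352,601): 209+352 ≤ 601 → not valid
(29,421,442): 29+421 > 442 → valid
(91,217,329): 91+217 ≤ 329 → not valid
(51,192,254): 51+192 ≤ 254 → not valid
(85,125,191): 85+125 > 191 → valid
(172,227,426): 172+227 ≤ 426 → not valid
2 of the 6 triples form a triangle.

2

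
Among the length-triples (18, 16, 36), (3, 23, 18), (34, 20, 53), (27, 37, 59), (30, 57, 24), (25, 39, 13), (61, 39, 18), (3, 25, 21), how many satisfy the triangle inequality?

2

(16,18,36): 16+18 ≤ 36 → not valid
(3,18,23): 3+18 ≤ 23 → not valid
(20,34,53): 20+34 > 53 → valid
(27,37,59): 27+37 > 59 → valid
(24,30,57): 24+30 ≤ 57 → not valid
(13,25,39): 13+25 ≤ 39 → not valid
(18,39,61): 18+39 ≤ 61 → not valid
(3,21,25): 3+21 ≤ 25 → not valid
2 of the 8 triples form a triangle.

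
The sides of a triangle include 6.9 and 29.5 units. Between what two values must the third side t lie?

22.6 < t < 36.4

By the triangle inequality, t must be less than 6.9 + 29.5 = 36.4 and greater than |6.9 − 29.5| = 22.6.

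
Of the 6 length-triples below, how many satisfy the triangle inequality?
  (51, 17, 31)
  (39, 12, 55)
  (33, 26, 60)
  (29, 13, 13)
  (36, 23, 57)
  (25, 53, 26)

1

(17,31,51): 17+31 ≤ 51 → not valid
(12,39,55): 12+39 ≤ 55 → not valid
(26,33,60): 26+33 ≤ 60 → not valid
(13,13,29): 13+13 ≤ 29 → not valid
(23,36,57): 23+36 > 57 → valid
(25,26,53): 25+26 ≤ 53 → not valid
1 of the 6 triples forms a triangle.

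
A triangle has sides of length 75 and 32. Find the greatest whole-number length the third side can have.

106

The third side must be strictly less than 75 + 32 = 107.
The largest integer below 107 is 106.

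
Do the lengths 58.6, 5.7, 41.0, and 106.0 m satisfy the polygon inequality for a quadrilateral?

No

For a quadrilateral, each side must be shorter than the sum of the others.
Here the longest side is 106.0, but the remaining 3 sides sum to only 105.3.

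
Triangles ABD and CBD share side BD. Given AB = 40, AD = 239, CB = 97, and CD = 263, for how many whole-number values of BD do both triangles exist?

From triangle ABD: 199 < BD < 279.
From triangle CBD: 166 < BD < 360.
Intersection: 199 < BD < 279, so integers 200 through 278: 79 values.

79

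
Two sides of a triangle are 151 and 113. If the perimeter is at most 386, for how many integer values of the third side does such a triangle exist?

Triangle inequality: 38 < x < 264. Perimeter ≤ 386 gives x ≤ 386 − 151 − 113 = 122.
So 38 < x ≤ 122; integers 39 through 122: 84 values.

84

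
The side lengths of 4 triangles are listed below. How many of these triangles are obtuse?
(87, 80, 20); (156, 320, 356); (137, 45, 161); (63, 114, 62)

(87,80,20): 20²+80² = 6800 < 7569 = 87² → obtuse
(156,320,356): 156²+320² = 126736 = 356² → right
(137,45,161): 45²+137² = 20794 < 25921 = 161² → obtuse
(63,114,62): 62²+63² = 7813 < 12996 = 114² → obtuse
3 of the 4 are obtuse.

3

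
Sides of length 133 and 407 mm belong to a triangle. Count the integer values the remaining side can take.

The third side lies in the open interval (274, 540).
Integers from 275 to 539 inclusive: 539 − 275 + 1 = 265.

265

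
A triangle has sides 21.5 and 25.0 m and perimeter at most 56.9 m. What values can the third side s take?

Triangle inequality alone gives 3.5 < s < 46.5.
The perimeter condition gives s ≤ 56.9 − 21.5 − 25.0 = 10.4.
Intersecting the two: 3.5 < s ≤ 10.4.

3.5 < s ≤ 10.4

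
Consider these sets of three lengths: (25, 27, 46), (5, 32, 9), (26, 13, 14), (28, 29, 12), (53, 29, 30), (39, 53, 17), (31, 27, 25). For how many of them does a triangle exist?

(25,27,46): 25+27 > 46 → valid
(5,9,32): 5+9 ≤ 32 → not valid
(13,14,26): 13+14 > 26 → valid
(12,28,29): 12+28 > 29 → valid
(29,30,53): 29+30 > 53 → valid
(17,39,53): 17+39 > 53 → valid
(25,27,31): 25+27 > 31 → valid
6 of the 7 triples form a triangle.

6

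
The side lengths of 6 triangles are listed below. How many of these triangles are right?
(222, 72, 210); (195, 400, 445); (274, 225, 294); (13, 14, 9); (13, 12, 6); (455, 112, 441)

(222,72,210): 72²+210² = 49284 = 222² → right
(195,400,445): 195²+400² = 198025 = 445² → right
(274,225,294): 225²+274² = 125701 > 86436 = 294² → acute
(13,14,9): 9²+13² = 250 > 196 = 14² → acute
(13,12,6): 6²+12² = 180 > 169 = 13² → acute
(455,112,441): 112²+441² = 207025 = 455² → right
3 of the 6 are right.

3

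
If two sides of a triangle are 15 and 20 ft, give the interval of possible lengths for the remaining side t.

By the triangle inequality, t must be less than 15 + 20 = 35 and greater than |15 − 20| = 5.

5 < t < 35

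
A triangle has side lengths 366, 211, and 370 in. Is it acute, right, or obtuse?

acute

Compare the square of the longest side to the sum of squares of the other two: 211² + 366² = 178477 > 136900 = 370².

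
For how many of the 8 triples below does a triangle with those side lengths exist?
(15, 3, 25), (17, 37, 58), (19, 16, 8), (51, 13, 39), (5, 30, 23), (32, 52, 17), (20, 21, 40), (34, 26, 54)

(3,15,25): 3+15 ≤ 25 → not valid
(17,37,58): 17+37 ≤ 58 → not valid
(8,16,19): 8+16 > 19 → valid
(13,39,51): 13+39 > 51 → valid
(5,23,30): 5+23 ≤ 30 → not valid
(17,32,52): 17+32 ≤ 52 → not valid
(20,21,40): 20+21 > 40 → valid
(26,34,54): 26+34 > 54 → valid
4 of the 8 triples form a triangle.

4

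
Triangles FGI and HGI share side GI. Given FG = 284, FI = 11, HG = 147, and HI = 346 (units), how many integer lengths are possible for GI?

From triangle FGI: 273 < GI < 295.
From triangle HGI: 199 < GI < 493.
Intersection: 273 < GI < 295, so integers 274 through 294: 21 values.

21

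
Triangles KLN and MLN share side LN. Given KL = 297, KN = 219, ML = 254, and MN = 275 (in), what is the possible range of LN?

78 < LN < 516

From triangle KLN: |297 − 219| < LN < 297 + 219, i.e. 78 < LN < 516.
From triangle MLN: 21 < LN < 529.
Both must hold, so LN lies in the intersection.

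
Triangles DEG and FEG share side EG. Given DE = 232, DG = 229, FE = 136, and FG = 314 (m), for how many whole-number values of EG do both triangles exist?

271

From triangle DEG: 3 < EG < 461.
From triangle FEG: 178 < EG < 450.
Intersection: 178 < EG < 450, so integers 179 through 449: 271 values.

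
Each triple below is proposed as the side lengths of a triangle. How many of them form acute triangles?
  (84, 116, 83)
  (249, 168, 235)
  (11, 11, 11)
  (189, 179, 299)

3

(84,116,83): 83²+84² = 13945 > 13456 = 116² → acute
(249,168,235): 168²+235² = 83449 > 62001 = 249² → acute
(11,11,11): 11²+11² = 242 > 121 = 11² → acute
(189,179,299): 179²+189² = 67762 < 89401 = 299² → obtuse
3 of the 4 are acute.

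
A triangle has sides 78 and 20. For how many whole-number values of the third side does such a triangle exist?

The third side lies in the open interval (58, 98).
Integers from 59 to 97 inclusive: 97 − 59 + 1 = 39.

39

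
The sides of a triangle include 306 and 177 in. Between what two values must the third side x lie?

129 < x < 483

By the triangle inequality, x must be less than 306 + 177 = 483 and greater than |306 − 177| = 129.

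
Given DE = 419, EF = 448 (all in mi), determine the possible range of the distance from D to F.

By the triangle inequality, |419 − 448| ≤ DF ≤ 419 + 448.

29 ≤ DF ≤ 867 mi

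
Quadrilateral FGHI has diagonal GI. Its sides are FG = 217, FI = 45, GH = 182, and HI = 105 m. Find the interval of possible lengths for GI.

From triangle FGI: |217 − 45| < GI < 217 + 45, i.e. 172 < GI < 262.
From triangle HGI: 77 < GI < 287.
Both must hold, so GI lies in the intersection.

172 < GI < 262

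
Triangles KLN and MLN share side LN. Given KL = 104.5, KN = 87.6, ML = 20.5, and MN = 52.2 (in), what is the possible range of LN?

From triangle KLN: |104.5 − 87.6| < LN < 104.5 + 87.6, i.e. 16.9 < LN < 192.1.
From triangle MLN: 31.7 < LN < 72.7.
Both must hold, so LN lies in the intersection.

31.7 < LN < 72.7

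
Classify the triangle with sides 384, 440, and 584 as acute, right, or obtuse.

Compare the square of the longest side to the sum of squares of the other two: 384² + 440² = 341056 = 584².

right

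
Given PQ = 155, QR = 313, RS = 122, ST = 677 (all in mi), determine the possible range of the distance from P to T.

The maximum is all hops collinear in one direction: 155 + 313 + 122 + 677 = 1267.
The longest hop is 677; the others sum to 590. Folding the others back against it leaves at least 677 − 590 = 87.

87 ≤ PT ≤ 1267 mi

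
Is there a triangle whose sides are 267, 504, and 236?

No

The longest side is 504, but the other two sum to only 503.
503 < 504, so the triangle inequality fails.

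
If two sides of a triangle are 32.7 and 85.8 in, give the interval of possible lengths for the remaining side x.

53.1 < x < 118.5

By the triangle inequality, x must be less than 32.7 + 85.8 = 118.5 and greater than |32.7 − 85.8| = 53.1.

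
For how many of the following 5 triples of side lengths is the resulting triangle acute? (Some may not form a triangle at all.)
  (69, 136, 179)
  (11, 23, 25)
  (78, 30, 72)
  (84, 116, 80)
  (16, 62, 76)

(69,136,179): 69²+136² = 23257 < 32041 = 179² → obtuse
(11,23,25): 11²+23² = 650 > 625 = 25² → acute
(78,30,72): 30²+72² = 6084 = 78² → right
(84,116,80): 80²+84² = 13456 = 116² → right
(16,62,76): 16²+62² = 4100 < 5776 = 76² → obtuse
1 of the 5 is acute.

1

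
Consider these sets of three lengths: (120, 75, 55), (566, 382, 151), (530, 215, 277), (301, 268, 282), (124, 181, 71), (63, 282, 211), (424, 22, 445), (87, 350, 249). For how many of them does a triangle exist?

4

(55,75,120): 55+75 > 120 → valid
(151,382,566): 151+382 ≤ 566 → not valid
(215,277,530): 215+277 ≤ 530 → not valid
(268,282,301): 268+282 > 301 → valid
(71,124,181): 71+124 > 181 → valid
(63,211,282): 63+211 ≤ 282 → not valid
(22,424,445): 22+424 > 445 → valid
(87,249,350): 87+249 ≤ 350 → not valid
4 of the 8 triples form a triangle.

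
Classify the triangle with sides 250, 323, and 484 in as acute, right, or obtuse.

Compare the square of the longest side to the sum of squares of the other two: 250² + 323² = 166829 < 234256 = 484².

obtuse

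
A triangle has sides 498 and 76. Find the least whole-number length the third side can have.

The third side must be strictly greater than |498 − 76| = 422.
The smallest integer above 422 is 423.

423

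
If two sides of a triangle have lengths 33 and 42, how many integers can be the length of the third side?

The third side lies in the open interval (9, 75).
Integers from 10 to 74 inclusive: 74 − 10 + 1 = 65.

65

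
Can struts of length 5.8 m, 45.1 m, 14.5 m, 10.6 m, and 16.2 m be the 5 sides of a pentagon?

A pentagon exists iff every side is shorter than the sum of the others — equivalently, the longest side is less than the sum of the rest.
Longest side 45.1 < 47.1 (sum of the remaining 4), so yes.

Yes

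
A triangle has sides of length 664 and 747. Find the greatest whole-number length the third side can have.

The third side must be strictly less than 664 + 747 = 1411.
The largest integer below 1411 is 1410.

1410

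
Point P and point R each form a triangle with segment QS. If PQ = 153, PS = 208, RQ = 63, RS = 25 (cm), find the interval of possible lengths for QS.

From triangle PQS: |153 − 208| < QS < 153 + 208, i.e. 55 < QS < 361.
From triangle RQS: 38 < QS < 88.
Both must hold, so QS lies in the intersection.

55 < QS < 88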